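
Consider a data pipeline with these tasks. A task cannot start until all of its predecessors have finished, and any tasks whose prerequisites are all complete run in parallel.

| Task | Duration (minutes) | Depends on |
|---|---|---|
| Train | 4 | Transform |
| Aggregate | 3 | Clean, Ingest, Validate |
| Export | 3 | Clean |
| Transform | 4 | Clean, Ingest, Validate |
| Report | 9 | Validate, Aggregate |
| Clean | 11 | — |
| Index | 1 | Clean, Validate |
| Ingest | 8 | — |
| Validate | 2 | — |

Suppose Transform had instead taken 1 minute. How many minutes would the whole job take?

23

The binding path is Clean→Aggregate→Report = 11+3+9 = 23; finish at 23 minutes.
The longest path through Transform is only 19 minutes, so Transform has float 4.
No other chain overtakes it, so the finish is 23 minutes.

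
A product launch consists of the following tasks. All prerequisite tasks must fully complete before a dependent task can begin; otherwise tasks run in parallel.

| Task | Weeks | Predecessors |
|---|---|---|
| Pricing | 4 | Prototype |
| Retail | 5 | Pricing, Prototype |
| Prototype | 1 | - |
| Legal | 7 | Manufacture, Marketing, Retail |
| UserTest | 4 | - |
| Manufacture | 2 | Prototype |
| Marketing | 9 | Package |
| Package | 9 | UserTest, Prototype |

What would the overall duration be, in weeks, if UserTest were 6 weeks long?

The binding path is UserTest→Package→Marketing→Legal = 4+9+9+7 = 29; finish at 29 weeks.
UserTest is on the critical path; changing it to 6 makes that path 31 weeks.
The critical path is still UserTest→Package→Marketing→Legal; finish is now 31 weeks.

31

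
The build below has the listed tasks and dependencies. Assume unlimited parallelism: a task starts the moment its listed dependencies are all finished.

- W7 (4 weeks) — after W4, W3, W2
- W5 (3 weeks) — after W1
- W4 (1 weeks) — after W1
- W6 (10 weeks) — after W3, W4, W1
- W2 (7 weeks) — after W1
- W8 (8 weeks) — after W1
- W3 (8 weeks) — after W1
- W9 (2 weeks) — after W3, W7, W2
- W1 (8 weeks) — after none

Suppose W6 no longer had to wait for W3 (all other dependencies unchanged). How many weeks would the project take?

Before: longest chain W1→W3→W6 = 8+8+10 = 26, finish 26.
Without W3→W6, W6's earliest start moves from 16 to 9.
New critical path: W1→W3→W7→W9 = 8+8+4+2 = 22 ⇒ 22 weeks.

22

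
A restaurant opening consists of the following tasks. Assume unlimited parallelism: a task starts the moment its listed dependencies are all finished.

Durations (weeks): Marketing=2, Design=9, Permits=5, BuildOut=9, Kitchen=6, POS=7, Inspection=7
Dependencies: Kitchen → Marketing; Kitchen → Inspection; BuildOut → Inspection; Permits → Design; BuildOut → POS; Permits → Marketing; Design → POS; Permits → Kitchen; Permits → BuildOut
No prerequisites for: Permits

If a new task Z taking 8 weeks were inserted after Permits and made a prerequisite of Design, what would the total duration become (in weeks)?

29

Originally the schedule takes 21 weeks.
With Z inserted, Design now waits for max(Permits, Z).
New critical path: Permits→Z→Design→POS = 5+8+9+7 = 29 ⇒ 29 weeks.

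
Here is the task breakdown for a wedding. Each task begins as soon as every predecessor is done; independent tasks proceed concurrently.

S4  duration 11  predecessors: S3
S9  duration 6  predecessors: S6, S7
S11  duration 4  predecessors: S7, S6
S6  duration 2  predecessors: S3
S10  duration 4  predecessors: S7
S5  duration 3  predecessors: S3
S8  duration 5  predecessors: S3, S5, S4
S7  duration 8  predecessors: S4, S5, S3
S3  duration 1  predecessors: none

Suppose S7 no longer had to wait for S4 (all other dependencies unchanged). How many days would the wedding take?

With the dependency in place, S3→S4→S7→S9 = 1+11+8+6 = 26 sets the finish at 26 days.
Without S4→S7, S7's earliest start moves from 12 to 4.
New critical path: S3→S5→S7→S9 = 1+3+8+6 = 18 ⇒ 18 days.

18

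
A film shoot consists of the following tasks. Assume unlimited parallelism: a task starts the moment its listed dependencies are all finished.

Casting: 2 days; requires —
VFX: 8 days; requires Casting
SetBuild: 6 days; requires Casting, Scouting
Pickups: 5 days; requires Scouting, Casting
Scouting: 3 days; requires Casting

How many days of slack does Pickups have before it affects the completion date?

Critical path: Casting→Scouting→SetBuild = 2+3+6 = 11, so the finish is 11 days.
Pickups finishes as early as 10 and must finish by 11.
So Pickups can slip 11 − 10 = 1 day.

1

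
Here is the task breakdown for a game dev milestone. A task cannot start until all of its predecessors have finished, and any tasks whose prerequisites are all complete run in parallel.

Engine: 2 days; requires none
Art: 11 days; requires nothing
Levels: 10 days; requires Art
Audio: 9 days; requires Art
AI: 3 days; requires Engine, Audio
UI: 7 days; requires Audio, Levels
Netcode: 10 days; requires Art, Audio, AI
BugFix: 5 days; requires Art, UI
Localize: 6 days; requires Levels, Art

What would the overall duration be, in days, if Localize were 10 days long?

33

Critical path before the change: Art→Levels→UI→BugFix = 11+10+7+5 = 33 giving 33 days.
Localize is off the critical path — its longest chain is 27 days, giving 6 of slack.
The critical path is still Art→Levels→UI→BugFix; finish is now 33 days.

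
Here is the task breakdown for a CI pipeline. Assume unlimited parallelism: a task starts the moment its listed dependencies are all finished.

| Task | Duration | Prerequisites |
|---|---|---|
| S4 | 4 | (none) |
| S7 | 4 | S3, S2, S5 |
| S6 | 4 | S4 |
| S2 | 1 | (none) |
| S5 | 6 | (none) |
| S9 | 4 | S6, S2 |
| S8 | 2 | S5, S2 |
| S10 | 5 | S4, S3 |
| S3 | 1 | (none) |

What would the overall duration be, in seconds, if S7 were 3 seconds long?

Critical path before the change: S4→S6→S9 = 4+4+4 = 12 giving 12 seconds.
The longest path through S7 is only 10 seconds, so S7 has float 2.
The critical path is still S4→S6→S9; finish is now 12 seconds.

12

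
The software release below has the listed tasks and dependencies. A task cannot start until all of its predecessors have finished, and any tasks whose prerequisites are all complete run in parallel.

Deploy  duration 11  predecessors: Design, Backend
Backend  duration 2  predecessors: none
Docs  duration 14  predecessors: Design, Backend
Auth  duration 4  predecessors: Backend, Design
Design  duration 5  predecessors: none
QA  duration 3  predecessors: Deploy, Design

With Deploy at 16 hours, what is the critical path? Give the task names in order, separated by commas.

The binding path is Design→Deploy→QA = 5+11+3 = 19; finish at 19 hours.
Deploy is on the critical path; changing it to 16 makes that path 24 hours.
The critical path is still Design→Deploy→QA; finish is now 24 hours.

Design, Deploy, QA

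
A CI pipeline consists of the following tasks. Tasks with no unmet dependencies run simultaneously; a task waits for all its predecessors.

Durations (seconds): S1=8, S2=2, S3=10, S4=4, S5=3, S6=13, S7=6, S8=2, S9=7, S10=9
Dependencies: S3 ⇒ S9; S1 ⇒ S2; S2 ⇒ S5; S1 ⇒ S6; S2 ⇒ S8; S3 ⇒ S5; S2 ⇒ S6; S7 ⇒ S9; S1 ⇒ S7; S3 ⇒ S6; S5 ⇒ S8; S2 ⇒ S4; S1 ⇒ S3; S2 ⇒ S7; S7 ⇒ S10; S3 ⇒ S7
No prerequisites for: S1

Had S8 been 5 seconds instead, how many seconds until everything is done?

Baseline: S1→S3→S7→S10 = 8+10+6+9 = 33 → 33 seconds.
S8 has 10 seconds of float (longest path through it is 23).
No other chain overtakes it, so the finish is 33 seconds.

33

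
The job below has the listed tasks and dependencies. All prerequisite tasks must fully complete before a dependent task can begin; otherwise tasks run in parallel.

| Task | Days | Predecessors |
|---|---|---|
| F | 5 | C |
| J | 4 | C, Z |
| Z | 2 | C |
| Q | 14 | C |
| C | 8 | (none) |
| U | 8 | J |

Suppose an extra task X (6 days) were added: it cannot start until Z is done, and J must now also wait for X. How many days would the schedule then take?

Originally the schedule takes 22 days.
With X inserted, J now waits for max(C, Z, X).
New critical path: C→Z→X→J→U = 8+2+6+4+8 = 28 ⇒ 28 days.

28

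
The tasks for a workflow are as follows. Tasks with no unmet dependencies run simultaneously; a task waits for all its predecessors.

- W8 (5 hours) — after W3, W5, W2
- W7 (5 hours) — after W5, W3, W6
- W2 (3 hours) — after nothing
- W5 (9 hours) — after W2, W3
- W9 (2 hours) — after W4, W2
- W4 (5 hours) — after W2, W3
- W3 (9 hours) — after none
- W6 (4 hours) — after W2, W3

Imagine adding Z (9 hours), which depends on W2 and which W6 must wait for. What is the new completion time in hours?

23

Originally the job takes 23 hours.
With Z inserted, W6 now waits for max(W2, W3, Z).
New critical path: W3→W5→W7 = 9+9+5 = 23 ⇒ 23 hours.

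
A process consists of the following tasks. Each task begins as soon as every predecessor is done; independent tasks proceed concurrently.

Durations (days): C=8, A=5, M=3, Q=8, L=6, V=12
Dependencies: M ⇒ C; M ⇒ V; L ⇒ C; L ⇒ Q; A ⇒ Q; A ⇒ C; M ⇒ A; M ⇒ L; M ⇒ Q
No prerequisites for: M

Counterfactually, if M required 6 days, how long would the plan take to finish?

20

As given, the longest chain is M→L→Q = 3+6+8 = 17, so the finish is 17 days.
M lies on that path, so at 6 days the path becomes 20 days.
That remains the longest chain; total 20 days.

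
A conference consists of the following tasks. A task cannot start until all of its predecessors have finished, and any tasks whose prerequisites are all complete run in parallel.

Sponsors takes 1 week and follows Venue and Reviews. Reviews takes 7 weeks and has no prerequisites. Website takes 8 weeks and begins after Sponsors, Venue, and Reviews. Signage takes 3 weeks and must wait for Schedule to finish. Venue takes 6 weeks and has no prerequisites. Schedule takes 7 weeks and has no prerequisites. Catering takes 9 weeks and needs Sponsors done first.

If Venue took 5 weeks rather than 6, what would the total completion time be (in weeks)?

17

Baseline: Reviews→Sponsors→Catering = 7+1+9 = 17 → 17 weeks.
The longest path through Venue is only 16 weeks, so Venue has float 1.
No other chain overtakes it, so the finish is 17 weeks.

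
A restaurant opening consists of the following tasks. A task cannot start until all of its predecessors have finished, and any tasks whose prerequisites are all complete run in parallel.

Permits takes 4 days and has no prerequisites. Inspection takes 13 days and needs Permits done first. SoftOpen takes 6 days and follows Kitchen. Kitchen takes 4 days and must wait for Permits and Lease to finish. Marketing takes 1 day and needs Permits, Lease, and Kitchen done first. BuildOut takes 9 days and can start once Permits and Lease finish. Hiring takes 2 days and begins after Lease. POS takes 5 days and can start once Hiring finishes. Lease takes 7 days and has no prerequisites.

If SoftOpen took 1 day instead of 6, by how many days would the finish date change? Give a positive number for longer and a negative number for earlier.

Actual critical path: Lease→Kitchen→SoftOpen = 7+4+6 = 17 ⇒ 17 days.
Since SoftOpen is critical, the -5 change carries straight to that chain (now 12 days).
Now Permits→Inspection = 4+13 = 17 is longest, so the finish becomes 17 days.
Change in finish: 17 − 17 = +0 days.

0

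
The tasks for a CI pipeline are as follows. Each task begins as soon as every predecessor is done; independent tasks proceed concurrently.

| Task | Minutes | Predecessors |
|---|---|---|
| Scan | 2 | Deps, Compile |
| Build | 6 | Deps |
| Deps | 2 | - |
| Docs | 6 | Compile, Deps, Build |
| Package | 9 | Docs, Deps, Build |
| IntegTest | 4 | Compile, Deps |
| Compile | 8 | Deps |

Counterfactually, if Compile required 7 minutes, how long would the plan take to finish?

24

The binding path is Deps→Compile→Docs→Package = 2+8+6+9 = 25; finish at 25 minutes.
Compile lies on that path, so at 7 minutes the path becomes 24 minutes.
That remains the longest chain; total 24 minutes.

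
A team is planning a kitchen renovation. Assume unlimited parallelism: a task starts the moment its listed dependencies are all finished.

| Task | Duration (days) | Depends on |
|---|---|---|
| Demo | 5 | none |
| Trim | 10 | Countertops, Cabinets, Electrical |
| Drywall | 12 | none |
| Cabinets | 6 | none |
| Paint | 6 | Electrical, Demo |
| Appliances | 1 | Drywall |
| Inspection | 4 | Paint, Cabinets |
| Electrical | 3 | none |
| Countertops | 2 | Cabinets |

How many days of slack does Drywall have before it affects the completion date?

The longest chain is Cabinets→Countertops→Trim = 6+2+10 = 18; overall finish 18 days.
The longest chain containing Drywall totals 13 days.
Float = 18 − 13 = 5.

5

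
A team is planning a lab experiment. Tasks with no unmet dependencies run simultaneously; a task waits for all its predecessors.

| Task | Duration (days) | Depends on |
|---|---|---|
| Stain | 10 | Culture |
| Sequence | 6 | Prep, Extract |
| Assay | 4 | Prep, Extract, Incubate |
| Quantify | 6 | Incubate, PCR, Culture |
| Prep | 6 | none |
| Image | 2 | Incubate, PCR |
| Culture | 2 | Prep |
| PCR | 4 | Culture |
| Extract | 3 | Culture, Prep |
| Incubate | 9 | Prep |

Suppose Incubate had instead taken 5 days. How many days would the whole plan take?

18

Critical path before the change: Prep→Incubate→Quantify = 6+9+6 = 21 giving 21 days.
Incubate is on the critical path; changing it to 5 makes that path 17 days.
The binding chain switches to Prep→Culture→PCR→Quantify = 6+2+4+6 = 18; finish 18 days.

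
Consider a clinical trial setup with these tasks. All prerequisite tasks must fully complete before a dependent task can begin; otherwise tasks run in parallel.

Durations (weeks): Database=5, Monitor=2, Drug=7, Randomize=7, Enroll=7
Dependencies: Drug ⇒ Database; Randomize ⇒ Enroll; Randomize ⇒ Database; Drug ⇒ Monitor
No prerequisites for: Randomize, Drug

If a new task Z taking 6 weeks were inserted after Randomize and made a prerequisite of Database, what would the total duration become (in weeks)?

18

Originally the clinical trial setup takes 14 weeks.
With Z inserted, Database now waits for max(Randomize, Drug, Z).
New critical path: Randomize→Z→Database = 7+6+5 = 18 ⇒ 18 weeks.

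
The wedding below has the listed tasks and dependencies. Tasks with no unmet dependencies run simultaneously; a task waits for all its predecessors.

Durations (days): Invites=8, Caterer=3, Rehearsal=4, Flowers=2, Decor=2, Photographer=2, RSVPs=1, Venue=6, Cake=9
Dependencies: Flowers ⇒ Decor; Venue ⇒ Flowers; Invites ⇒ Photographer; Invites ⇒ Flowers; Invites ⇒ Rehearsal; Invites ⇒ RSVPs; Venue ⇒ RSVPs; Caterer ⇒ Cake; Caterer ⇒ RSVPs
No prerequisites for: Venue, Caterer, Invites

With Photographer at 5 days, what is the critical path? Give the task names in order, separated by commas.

Invites, Photographer

Critical path before the change: Caterer→Cake = 3+9 = 12 giving 12 days.
Photographer has 2 days of float (longest path through it is 10).
Now Invites→Photographer = 8+5 = 13 is longest, so the finish becomes 13 days.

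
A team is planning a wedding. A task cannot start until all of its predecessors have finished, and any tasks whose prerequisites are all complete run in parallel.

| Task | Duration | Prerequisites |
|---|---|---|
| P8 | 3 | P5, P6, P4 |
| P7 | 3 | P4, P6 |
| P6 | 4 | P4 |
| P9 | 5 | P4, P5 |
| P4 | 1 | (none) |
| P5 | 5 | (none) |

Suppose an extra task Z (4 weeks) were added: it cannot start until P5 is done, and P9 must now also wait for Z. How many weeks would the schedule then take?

Originally the schedule takes 10 weeks.
With Z inserted, P9 now waits for max(P4, P5, Z).
New critical path: P5→Z→P9 = 5+4+5 = 14 ⇒ 14 weeks.

14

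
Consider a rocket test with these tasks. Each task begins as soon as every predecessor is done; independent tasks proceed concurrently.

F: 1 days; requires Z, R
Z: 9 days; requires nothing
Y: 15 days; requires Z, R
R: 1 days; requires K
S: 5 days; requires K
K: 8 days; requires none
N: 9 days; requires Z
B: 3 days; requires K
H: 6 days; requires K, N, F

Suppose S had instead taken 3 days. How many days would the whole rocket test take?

24

Actual critical path: Z→N→H = 9+9+6 = 24 ⇒ 24 days.
S has 11 days of float (longest path through it is 13).
No other chain overtakes it, so the finish is 24 days.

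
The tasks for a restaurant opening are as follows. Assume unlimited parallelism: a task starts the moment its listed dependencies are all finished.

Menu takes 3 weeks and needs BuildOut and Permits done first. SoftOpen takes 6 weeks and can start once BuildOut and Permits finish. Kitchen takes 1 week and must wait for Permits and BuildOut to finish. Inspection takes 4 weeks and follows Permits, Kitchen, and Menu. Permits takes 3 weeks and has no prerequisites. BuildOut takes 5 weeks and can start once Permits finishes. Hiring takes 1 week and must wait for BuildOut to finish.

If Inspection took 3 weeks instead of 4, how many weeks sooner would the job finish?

1

Actual critical path: Permits→BuildOut→Menu→Inspection = 3+5+3+4 = 15 ⇒ 15 weeks.
Since Inspection is critical, the -1 change carries straight to that chain (now 14 weeks).
That remains the longest chain; total 14 weeks.
Change in finish: 14 − 15 = -1 weeks.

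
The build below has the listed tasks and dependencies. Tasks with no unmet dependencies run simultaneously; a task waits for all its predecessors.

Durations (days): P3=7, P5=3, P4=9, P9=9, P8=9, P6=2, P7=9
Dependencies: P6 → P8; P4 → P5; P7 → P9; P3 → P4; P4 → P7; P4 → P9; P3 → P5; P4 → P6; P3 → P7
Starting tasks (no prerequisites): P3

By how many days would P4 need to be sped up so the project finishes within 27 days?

Current finish: 34 days; target: 27.
P4 is on every critical path, so each day cut from P4 cuts the finish by one (this holds down to a finish of 26).
Need 34 − 27 = 7 days off P4 → P4 becomes 2 days, finish becomes 27.

7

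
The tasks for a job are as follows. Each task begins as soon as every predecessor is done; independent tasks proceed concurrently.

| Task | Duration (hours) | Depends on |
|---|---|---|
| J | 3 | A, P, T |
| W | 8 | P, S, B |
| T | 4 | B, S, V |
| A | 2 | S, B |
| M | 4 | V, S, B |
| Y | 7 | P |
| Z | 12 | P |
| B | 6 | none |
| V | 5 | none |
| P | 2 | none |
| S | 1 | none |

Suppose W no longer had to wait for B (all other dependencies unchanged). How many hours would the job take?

14

Original critical path: P→Z = 2+12 = 14 ⇒ 14 hours.
Without B→W, W's earliest start moves from 6 to 2.
New critical path: P→Z = 2+12 = 14 ⇒ 14 hours.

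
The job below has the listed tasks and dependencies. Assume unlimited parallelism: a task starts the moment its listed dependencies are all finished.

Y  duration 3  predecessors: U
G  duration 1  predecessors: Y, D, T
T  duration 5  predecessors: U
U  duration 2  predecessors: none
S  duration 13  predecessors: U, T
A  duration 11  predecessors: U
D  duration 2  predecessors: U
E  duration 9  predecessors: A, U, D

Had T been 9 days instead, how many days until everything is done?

Actual critical path: U→A→E = 2+11+9 = 22 ⇒ 22 days.
T is off the critical path — its longest chain is 20 days, giving 2 of slack.
New critical path: U→T→S = 2+9+13 = 24 ⇒ 24 days.

24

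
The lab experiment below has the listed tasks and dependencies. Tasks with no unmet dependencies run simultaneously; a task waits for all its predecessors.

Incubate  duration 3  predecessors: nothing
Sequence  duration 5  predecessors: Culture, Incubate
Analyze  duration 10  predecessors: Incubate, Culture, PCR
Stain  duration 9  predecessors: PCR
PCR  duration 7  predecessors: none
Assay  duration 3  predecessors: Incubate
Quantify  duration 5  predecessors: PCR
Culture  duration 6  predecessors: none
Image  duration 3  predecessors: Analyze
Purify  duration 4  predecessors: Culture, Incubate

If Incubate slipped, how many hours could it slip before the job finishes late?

Critical path: PCR→Analyze→Image = 7+10+3 = 20, so the finish is 20 hours.
Longest path through Incubate: 16 hours (earliest finish 3, latest finish 7).
So Incubate can slip 7 − 3 = 4 hours.

4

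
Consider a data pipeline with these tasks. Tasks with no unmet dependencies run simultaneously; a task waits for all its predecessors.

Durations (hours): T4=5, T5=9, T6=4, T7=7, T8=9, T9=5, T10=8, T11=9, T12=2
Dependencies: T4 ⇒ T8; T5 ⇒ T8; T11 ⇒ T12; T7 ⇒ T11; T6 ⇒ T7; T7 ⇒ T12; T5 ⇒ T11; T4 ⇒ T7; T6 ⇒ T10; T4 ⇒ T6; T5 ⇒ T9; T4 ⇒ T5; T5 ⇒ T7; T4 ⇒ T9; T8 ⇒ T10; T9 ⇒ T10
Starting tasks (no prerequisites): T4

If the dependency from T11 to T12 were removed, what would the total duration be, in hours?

With the dependency in place, T4→T5→T7→T11→T12 = 5+9+7+9+2 = 32 sets the finish at 32 hours.
Without T11→T12, T12's earliest start moves from 30 to 21.
The longest chain is now T4→T5→T8→T10 = 5+9+9+8 = 31, so the project takes 31 hours.

31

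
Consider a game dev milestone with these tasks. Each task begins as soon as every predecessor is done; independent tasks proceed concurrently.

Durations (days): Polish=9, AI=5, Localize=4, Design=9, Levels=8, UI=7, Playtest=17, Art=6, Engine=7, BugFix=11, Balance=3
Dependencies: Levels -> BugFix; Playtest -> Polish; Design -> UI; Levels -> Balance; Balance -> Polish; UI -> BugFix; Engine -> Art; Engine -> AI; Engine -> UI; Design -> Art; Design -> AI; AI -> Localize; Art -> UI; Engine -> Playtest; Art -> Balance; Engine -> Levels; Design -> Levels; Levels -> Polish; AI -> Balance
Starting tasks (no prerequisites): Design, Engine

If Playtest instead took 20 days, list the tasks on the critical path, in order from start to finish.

Engine, Playtest, Polish

Baseline: Engine→Playtest→Polish = 7+17+9 = 33 → 33 days.
Playtest lies on that path, so at 20 days the path becomes 36 days.
That remains the longest chain; total 36 days.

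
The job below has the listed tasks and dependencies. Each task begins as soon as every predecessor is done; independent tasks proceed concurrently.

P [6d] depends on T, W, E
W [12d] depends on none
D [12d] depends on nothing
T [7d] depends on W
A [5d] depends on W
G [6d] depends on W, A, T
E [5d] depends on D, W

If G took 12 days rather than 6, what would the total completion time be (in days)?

31

Baseline: W→T→G = 12+7+6 = 25 → 25 days.
Since G is critical, the +6 change carries straight to that chain (now 31 days).
That remains the longest chain; total 31 days.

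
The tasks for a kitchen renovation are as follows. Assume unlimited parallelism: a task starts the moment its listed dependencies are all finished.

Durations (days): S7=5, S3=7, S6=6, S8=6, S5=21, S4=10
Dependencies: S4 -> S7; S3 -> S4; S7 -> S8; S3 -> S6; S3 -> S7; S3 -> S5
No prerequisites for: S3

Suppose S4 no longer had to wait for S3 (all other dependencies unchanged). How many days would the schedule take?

Before: longest chain S3→S4→S7→S8 = 7+10+5+6 = 28, finish 28.
Without S3→S4, S4's earliest start moves from 7 to 0.
New critical path: S3→S5 = 7+21 = 28 ⇒ 28 days.

28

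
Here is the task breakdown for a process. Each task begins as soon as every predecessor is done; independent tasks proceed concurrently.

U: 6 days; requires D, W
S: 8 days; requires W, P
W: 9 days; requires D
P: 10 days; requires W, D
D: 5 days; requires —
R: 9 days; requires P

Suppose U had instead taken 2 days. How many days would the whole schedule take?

33

Critical path before the change: D→W→P→R = 5+9+10+9 = 33 giving 33 days.
U has 13 days of float (longest path through it is 20).
That remains the longest chain; total 33 days.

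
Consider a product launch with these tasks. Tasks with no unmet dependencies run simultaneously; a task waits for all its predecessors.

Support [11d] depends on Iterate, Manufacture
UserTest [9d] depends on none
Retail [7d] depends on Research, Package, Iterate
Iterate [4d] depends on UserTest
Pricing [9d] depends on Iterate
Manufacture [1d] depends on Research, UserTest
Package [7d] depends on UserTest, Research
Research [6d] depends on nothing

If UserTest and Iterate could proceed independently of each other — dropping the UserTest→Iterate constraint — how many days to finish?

Original critical path: UserTest→Iterate→Support = 9+4+11 = 24 ⇒ 24 days.
Without UserTest→Iterate, Iterate's earliest start moves from 9 to 0.
New critical path: UserTest→Package→Retail = 9+7+7 = 23 ⇒ 23 days.

23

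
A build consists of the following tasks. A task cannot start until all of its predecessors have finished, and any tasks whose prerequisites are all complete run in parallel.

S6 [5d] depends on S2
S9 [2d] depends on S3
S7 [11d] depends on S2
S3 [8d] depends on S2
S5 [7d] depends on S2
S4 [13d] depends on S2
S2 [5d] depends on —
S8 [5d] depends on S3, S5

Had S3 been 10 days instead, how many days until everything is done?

20

Actual critical path: S2→S3→S8 = 5+8+5 = 18 ⇒ 18 days.
Since S3 is critical, the +2 change carries straight to that chain (now 20 days).
No other chain overtakes it, so the finish is 20 days.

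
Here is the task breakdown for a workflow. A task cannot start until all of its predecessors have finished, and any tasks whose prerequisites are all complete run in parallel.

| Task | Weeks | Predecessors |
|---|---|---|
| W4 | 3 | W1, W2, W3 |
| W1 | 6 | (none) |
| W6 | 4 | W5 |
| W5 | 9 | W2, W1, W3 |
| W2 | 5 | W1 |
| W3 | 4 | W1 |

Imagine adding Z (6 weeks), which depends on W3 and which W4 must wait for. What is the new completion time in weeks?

24

Originally the plan takes 24 weeks.
With Z inserted, W4 now waits for max(W1, W2, W3, Z).
New critical path: W1→W2→W5→W6 = 6+5+9+4 = 24 ⇒ 24 weeks.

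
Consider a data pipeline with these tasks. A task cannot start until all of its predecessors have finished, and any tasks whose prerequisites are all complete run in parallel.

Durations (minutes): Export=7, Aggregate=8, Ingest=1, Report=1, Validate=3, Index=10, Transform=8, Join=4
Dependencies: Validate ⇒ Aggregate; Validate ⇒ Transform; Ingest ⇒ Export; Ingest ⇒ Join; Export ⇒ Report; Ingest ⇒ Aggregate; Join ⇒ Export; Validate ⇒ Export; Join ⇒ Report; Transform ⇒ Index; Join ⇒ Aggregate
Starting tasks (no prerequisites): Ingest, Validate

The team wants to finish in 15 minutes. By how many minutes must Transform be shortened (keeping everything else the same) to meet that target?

Current finish: 21 minutes; target: 15.
Transform is on every critical path, so each minute cut from Transform cuts the finish by one (this holds down to a finish of 14).
Need 21 − 15 = 6 minutes off Transform → Transform becomes 2 minutes, finish becomes 15.

6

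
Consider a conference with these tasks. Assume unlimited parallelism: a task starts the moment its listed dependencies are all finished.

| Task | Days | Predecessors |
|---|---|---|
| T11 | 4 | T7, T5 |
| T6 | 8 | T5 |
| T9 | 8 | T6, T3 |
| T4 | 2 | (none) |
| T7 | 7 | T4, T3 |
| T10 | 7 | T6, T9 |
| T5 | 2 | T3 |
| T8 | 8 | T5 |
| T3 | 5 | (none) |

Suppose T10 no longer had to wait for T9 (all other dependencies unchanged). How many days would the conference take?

Before: longest chain T3→T5→T6→T9→T10 = 5+2+8+8+7 = 30, finish 30.
Without T9→T10, T10's earliest start moves from 23 to 15.
The longest chain is now T3→T5→T6→T9 = 5+2+8+8 = 23, so the conference takes 23 days.

23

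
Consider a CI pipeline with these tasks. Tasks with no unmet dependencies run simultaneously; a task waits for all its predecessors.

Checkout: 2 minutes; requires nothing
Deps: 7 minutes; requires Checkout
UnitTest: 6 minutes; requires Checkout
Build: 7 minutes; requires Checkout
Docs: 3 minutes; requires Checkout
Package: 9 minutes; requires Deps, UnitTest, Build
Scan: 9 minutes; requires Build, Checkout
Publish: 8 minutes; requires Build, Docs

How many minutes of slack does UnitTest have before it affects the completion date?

Checkout→Deps→Package = 2+7+9 = 18 sets the makespan at 18 minutes.
Longest path through UnitTest: 17 minutes (earliest finish 8, latest finish 9).
So UnitTest can slip 9 − 8 = 1 minute.

1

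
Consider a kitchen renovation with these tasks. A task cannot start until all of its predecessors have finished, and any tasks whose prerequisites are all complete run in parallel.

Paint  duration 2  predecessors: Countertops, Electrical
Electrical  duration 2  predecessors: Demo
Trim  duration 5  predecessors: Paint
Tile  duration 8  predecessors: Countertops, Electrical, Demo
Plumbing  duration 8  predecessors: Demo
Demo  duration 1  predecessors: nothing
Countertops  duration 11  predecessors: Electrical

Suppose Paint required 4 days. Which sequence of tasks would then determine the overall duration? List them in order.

Actual critical path: Demo→Electrical→Countertops→Tile = 1+2+11+8 = 22 ⇒ 22 days.
Paint is off the critical path — its longest chain is 21 days, giving 1 of slack.
New critical path: Demo→Electrical→Countertops→Paint→Trim = 1+2+11+4+5 = 23 ⇒ 23 days.

Demo, Electrical, Countertops, Paint, Trim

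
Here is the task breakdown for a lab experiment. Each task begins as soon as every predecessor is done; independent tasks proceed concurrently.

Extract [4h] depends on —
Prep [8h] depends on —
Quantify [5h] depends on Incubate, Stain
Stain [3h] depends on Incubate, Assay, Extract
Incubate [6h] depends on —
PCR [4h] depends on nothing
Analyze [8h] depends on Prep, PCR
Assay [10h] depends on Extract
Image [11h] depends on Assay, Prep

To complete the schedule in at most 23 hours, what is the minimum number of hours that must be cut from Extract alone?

Current finish: 25 hours; target: 23.
Extract is on every critical path, so each hour cut from Extract cuts the finish by one (this holds down to a finish of 22).
Need 25 − 23 = 2 hours off Extract → Extract becomes 2 hours, finish becomes 23.

2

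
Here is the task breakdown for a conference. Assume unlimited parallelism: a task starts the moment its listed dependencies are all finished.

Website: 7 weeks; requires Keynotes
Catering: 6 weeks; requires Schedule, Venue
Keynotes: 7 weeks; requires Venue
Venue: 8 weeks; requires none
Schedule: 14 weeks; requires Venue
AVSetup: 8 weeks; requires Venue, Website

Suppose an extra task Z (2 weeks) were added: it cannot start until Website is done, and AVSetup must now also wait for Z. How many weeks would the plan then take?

Originally the plan takes 30 weeks.
With Z inserted, AVSetup now waits for max(Venue, Website, Z).
New critical path: Venue→Keynotes→Website→Z→AVSetup = 8+7+7+2+8 = 32 ⇒ 32 weeks.

32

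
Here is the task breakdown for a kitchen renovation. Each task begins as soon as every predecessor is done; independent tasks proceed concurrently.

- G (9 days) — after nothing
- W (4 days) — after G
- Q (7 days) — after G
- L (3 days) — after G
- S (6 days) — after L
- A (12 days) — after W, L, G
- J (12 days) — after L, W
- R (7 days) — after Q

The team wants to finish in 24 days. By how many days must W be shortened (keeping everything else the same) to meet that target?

Current finish: 25 days; target: 24.
W is on every critical path, so each day cut from W cuts the finish by one (this holds down to a finish of 24).
Need 25 − 24 = 1 day off W → W becomes 3 days, finish becomes 24.

1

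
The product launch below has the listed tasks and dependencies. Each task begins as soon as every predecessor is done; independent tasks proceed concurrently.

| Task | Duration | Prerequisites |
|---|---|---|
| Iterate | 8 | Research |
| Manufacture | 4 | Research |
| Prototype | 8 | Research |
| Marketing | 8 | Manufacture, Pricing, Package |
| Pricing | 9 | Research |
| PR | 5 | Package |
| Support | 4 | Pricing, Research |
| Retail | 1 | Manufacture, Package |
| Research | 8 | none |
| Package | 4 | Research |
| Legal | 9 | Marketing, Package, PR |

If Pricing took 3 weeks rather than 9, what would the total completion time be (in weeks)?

As given, the longest chain is Research→Pricing→Marketing→Legal = 8+9+8+9 = 34, so the finish is 34 weeks.
Pricing is on the critical path; changing it to 3 makes that path 28 weeks.
The binding chain switches to Research→Manufacture→Marketing→Legal = 8+4+8+9 = 29; finish 29 weeks.

29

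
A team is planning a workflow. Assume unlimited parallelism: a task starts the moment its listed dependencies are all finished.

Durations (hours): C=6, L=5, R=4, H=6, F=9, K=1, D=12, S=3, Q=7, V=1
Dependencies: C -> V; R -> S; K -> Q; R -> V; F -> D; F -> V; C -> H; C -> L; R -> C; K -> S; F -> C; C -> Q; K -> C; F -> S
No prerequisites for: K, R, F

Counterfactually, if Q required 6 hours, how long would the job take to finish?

21

Critical path before the change: F→C→Q = 9+6+7 = 22 giving 22 hours.
Q lies on that path, so at 6 hours the path becomes 21 hours.
The critical path is still F→C→Q; finish is now 21 hours.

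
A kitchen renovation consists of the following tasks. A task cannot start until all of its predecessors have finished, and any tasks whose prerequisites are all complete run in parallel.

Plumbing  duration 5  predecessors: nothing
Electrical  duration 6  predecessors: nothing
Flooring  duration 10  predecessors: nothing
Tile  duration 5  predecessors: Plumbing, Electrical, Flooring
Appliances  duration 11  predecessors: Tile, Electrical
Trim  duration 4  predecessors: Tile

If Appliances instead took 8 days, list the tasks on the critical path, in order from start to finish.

As given, the longest chain is Flooring→Tile→Appliances = 10+5+11 = 26, so the finish is 26 days.
Appliances is on the critical path; changing it to 8 makes that path 23 days.
No other chain overtakes it, so the finish is 23 days.

Flooring, Tile, Appliances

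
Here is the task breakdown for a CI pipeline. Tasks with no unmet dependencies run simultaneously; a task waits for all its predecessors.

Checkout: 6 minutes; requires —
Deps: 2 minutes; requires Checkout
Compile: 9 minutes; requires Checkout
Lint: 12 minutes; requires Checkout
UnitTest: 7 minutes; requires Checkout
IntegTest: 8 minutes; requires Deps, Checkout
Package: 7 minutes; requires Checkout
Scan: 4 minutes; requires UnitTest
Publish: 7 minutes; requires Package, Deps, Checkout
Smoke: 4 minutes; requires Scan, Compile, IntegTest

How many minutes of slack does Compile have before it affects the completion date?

2

The longest chain is Checkout→UnitTest→Scan→Smoke = 6+7+4+4 = 21; overall finish 21 minutes.
The longest chain containing Compile totals 19 minutes.
So Compile can slip 17 − 15 = 2 minutes.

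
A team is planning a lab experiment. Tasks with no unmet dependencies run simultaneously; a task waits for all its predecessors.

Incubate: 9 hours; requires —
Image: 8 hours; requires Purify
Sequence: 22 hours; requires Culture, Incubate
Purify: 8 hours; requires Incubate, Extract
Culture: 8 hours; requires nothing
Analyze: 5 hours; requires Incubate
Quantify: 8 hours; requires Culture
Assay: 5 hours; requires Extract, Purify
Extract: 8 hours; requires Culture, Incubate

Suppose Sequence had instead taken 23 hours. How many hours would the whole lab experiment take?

33

Baseline: Incubate→Extract→Purify→Image = 9+8+8+8 = 33 → 33 hours.
Sequence is off the critical path — its longest chain is 31 hours, giving 2 of slack.
The critical path is still Incubate→Extract→Purify→Image; finish is now 33 hours.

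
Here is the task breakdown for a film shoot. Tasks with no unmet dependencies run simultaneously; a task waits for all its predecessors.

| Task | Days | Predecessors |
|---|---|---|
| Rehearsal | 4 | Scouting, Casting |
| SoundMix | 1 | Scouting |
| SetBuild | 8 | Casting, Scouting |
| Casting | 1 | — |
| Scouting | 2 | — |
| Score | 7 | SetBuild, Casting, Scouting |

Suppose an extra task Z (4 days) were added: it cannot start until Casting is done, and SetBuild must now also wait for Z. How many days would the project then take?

Originally the project takes 17 days.
With Z inserted, SetBuild now waits for max(Casting, Scouting, Z).
New critical path: Casting→Z→SetBuild→Score = 1+4+8+7 = 20 ⇒ 20 days.

20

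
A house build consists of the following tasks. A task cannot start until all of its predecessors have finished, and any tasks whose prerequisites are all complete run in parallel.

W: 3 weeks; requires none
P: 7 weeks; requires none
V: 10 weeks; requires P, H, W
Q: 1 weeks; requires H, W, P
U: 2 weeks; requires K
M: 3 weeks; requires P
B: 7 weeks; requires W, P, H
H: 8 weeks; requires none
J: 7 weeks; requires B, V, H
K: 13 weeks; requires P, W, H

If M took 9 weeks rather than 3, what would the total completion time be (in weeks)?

25

Baseline: H→V→J = 8+10+7 = 25 → 25 weeks.
M is off the critical path — its longest chain is 10 weeks, giving 15 of slack.
That remains the longest chain; total 25 weeks.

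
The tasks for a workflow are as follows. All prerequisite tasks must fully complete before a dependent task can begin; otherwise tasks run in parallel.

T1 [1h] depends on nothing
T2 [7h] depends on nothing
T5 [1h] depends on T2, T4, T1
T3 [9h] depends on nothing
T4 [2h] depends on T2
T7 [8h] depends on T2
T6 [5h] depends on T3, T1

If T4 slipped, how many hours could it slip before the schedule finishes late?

T2→T7 = 7+8 = 15 sets the makespan at 15 hours.
Longest path through T4: 10 hours (earliest finish 9, latest finish 14).
Float = 15 − 10 = 5.

5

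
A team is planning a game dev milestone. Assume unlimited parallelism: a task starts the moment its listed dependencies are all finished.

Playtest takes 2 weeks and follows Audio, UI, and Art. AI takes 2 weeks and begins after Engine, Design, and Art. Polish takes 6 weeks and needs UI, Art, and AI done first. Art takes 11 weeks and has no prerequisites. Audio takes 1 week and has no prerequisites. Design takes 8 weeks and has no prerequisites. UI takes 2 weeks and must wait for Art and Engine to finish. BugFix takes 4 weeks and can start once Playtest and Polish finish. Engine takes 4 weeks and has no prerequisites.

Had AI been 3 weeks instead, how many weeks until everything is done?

Actual critical path: Art→AI→Polish→BugFix = 11+2+6+4 = 23 ⇒ 23 weeks.
Since AI is critical, the +1 change carries straight to that chain (now 24 weeks).
The critical path is still Art→AI→Polish→BugFix; finish is now 24 weeks.

24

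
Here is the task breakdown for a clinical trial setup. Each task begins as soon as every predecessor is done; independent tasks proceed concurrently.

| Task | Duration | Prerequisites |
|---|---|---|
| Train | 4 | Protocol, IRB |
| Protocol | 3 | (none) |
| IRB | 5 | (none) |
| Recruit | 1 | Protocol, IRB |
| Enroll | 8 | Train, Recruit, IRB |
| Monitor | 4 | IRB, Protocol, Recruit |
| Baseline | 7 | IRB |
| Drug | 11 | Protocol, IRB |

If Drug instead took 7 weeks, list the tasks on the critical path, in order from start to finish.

As given, the longest chain is IRB→Train→Enroll = 5+4+8 = 17, so the finish is 17 weeks.
The longest path through Drug is only 16 weeks, so Drug has float 1.
The critical path is still IRB→Train→Enroll; finish is now 17 weeks.

IRB, Train, Enroll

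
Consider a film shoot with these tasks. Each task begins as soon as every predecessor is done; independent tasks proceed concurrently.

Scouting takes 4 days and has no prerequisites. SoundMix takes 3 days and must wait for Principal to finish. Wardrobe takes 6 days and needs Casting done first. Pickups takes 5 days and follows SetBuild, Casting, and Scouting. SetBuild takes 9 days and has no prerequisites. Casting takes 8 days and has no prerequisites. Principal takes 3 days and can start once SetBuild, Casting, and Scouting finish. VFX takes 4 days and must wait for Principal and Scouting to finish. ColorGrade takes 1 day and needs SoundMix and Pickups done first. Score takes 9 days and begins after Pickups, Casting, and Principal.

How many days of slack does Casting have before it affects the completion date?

The longest chain is SetBuild→Pickups→Score = 9+5+9 = 23; overall finish 23 days.
The longest chain containing Casting totals 22 days.
Slack of Casting = 1 − 0 = 1 day.

1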